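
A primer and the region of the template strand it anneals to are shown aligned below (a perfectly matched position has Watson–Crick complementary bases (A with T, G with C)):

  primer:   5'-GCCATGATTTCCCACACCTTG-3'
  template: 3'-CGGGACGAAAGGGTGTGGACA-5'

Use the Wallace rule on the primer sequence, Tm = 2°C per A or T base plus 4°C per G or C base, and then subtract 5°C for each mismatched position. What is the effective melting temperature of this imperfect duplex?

44°C

Primer base counts: A=4, T=6, G=3, C=8 → A+T=10, G+C=11
Perfect-match Tm = 2(10) + 4(11) = 20 + 44 = 64°C
Mismatches (positions where the bases are not complementary): 4 (at positions 4, 7, 20, 21)
Effective Tm = 64 − 4×5 = 64 − 20 = 44°C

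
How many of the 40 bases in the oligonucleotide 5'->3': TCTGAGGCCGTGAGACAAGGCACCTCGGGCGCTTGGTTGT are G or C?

Scanning the sequence gives G=15, A=6, C=10, T=9.
Total G or C: 15 + 10 = 25

25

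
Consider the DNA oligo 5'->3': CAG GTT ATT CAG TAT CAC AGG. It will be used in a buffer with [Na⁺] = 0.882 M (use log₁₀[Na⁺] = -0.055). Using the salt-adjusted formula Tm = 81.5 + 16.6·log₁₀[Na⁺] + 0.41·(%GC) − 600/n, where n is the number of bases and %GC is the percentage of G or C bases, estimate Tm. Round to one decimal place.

69.6°C

Length n = 21. Base counts: A=6, G=5, T=6, C=4
G+C = 9, so %GC = 9/21 × 100 = 42.857%
Salt term: 16.6 × (-0.055) = -0.913
GC term: 0.41 × 42.857 = 17.571; length term: −600/21 = −28.571
Tm = 81.5 + (-0.913) + 17.571 − 28.571 = 69.587 → 69.6°C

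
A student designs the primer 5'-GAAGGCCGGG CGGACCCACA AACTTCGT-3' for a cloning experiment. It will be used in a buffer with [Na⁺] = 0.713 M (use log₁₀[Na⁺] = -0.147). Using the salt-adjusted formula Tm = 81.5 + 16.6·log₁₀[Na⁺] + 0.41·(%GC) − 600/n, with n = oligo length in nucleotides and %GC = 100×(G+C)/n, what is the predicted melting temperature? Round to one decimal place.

Length n = 28. C=9, G=9, A=7, T=3
G+C = 18, so %GC = 18/28 × 100 = 64.286%
Salt term: 16.6 × (-0.147) = -2.44
GC term: 0.41 × 64.286 = 26.357; length term: −600/28 = −21.429
Tm = 81.5 + (-2.44) + 26.357 − 21.429 = 83.988 → 84.0°C

84.0°C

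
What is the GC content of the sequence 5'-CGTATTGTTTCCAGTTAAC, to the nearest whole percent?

G=3, T=8, A=4, C=4
G+C = 3 + 4 = 7 out of 19 bases
%GC = 7/19 × 100 = 36.84% ≈ 37%

37%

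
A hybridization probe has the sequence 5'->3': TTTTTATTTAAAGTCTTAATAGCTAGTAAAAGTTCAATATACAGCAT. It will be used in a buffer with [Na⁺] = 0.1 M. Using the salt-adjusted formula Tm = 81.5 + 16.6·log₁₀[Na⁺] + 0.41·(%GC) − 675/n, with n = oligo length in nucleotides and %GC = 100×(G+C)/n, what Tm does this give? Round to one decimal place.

59.3°C

Length n = 47. G=5, A=18, T=19, C=5
G+C = 10, so %GC = 10/47 × 100 = 21.277%
Salt term: 16.6 × (-1) = -16.6
GC term: 0.41 × 21.277 = 8.724; length term: −675/47 = −14.362
Tm = 81.5 + (-16.6) + 8.724 − 14.362 = 59.262 → 59.3°C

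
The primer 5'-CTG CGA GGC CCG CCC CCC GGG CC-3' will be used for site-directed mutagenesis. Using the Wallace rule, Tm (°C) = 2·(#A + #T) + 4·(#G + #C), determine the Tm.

Base counts: G=8, A=1, C=13, T=1
AT pairs contribute 2, GC pairs contribute 21.
Tm = 2(2) + 4(21) = 4 + 84 = 88°C

88°C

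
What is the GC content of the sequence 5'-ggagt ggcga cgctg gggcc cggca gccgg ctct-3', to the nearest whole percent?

79%

Scanning the sequence gives A=3, C=11, G=16, T=4.
G+C = 16 + 11 = 27 out of 34 bases
%GC = 27/34 × 100 = 79.41% ≈ 79%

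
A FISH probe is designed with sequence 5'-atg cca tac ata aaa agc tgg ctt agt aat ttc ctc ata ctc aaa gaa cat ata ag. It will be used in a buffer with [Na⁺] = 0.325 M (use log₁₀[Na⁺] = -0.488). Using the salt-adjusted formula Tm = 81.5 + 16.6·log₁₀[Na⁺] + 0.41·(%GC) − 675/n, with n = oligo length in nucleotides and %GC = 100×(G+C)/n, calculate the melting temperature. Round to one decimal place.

Length n = 56. Counting bases: C=11, T=15, A=23, G=7
G+C = 18, so %GC = 18/56 × 100 = 32.143%
Salt term: 16.6 × (-0.488) = -8.101
GC term: 0.41 × 32.143 = 13.179; length term: −675/56 = −12.054
Tm = 81.5 + (-8.101) + 13.179 − 12.054 = 74.524 → 74.5°C

74.5°C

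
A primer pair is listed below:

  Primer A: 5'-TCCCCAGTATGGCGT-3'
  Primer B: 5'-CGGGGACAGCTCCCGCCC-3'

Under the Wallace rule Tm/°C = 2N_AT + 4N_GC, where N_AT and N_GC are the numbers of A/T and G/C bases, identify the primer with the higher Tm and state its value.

Primer B, 66°C

Primer A: A+T=6, G+C=9 → Tm = 2(6)+4(9) = 48°C
Primer B: A+T=3, G+C=15 → Tm = 2(3)+4(15) = 66°C
48°C vs 66°C → primer B is higher.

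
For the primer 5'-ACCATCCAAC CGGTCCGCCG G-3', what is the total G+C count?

15

Counting bases: G=5, C=10, A=4, T=2
G+C = 5 + 10 = 15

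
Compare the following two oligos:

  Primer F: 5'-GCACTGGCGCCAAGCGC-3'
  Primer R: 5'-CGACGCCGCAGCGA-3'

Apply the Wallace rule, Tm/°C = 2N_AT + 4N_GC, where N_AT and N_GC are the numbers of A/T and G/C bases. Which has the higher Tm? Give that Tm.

Primer F, 60°C

Primer F: A+T=4, G+C=13 → Tm = 2(4)+4(13) = 60°C
Primer R: A+T=3, G+C=11 → Tm = 2(3)+4(11) = 50°C
60°C vs 50°C → primer F is higher.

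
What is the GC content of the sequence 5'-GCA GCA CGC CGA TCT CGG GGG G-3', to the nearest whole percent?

77%

Base counts: G=10, C=7, T=2, A=3
G+C = 10 + 7 = 17 out of 22 bases
%GC = 17/22 × 100 = 77.27% ≈ 77%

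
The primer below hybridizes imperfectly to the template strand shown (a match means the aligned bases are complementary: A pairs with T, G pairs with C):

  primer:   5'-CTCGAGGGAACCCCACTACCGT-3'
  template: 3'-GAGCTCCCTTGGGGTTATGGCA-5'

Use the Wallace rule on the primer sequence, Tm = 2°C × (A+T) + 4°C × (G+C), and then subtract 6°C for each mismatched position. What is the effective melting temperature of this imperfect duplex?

66°C

Primer base counts: A=5, T=3, G=5, C=9 → A+T=8, G+C=14
Perfect-match Tm = 2(8) + 4(14) = 16 + 56 = 72°C
Mismatches (positions where the bases are not complementary): 1 (at position 16)
Effective Tm = 72 − 1×6 = 72 − 6 = 66°C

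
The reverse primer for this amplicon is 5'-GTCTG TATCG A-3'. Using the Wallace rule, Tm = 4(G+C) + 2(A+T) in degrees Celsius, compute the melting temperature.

Base counts: G=3, C=2, A=2, T=4
AT pairs contribute 6, GC pairs contribute 5.
Tm = 2(6) + 4(5) = 12 + 20 = 32°C

32°C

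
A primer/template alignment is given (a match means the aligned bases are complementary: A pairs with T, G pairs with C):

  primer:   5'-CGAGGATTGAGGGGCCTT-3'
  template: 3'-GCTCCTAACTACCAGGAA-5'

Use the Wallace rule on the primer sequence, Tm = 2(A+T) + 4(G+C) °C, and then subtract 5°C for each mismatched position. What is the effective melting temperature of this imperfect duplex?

Primer base counts: A=3, T=4, G=8, C=3 → A+T=7, G+C=11
Perfect-match Tm = 2(7) + 4(11) = 14 + 44 = 58°C
Mismatches (positions where the bases are not complementary): 2 (at positions 11, 14)
Effective Tm = 58 − 2×5 = 58 − 10 = 48°C

48°C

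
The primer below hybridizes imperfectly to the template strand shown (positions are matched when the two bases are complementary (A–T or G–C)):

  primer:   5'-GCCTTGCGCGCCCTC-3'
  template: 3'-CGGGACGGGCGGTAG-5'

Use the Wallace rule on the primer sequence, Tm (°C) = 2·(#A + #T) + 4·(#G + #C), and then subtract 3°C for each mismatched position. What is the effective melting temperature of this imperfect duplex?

Primer base counts: A=0, T=3, G=4, C=8 → A+T=3, G+C=12
Perfect-match Tm = 2(3) + 4(12) = 6 + 48 = 54°C
Mismatches (positions where the bases are not complementary): 3 (at positions 4, 8, 13)
Effective Tm = 54 − 3×3 = 54 − 9 = 45°C

45°C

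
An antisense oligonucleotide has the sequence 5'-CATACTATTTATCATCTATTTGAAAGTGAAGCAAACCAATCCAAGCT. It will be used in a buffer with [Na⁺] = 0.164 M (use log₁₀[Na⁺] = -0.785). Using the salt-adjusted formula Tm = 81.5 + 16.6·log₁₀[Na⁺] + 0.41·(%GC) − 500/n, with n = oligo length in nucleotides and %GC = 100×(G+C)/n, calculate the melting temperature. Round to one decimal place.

70.9°C

Length n = 47. Counting bases: C=10, T=14, G=5, A=18
G+C = 15, so %GC = 15/47 × 100 = 31.915%
Salt term: 16.6 × (-0.785) = -13.031
GC term: 0.41 × 31.915 = 13.085; length term: −500/47 = −10.638
Tm = 81.5 + (-13.031) + 13.085 − 10.638 = 70.916 → 70.9°C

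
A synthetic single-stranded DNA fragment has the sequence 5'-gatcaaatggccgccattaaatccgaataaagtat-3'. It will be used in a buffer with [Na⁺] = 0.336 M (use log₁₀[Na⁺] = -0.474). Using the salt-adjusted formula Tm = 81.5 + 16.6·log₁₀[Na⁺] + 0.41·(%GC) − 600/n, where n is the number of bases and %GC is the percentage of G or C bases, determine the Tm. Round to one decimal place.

71.7°C

Length n = 35. Base counts: C=7, G=6, A=14, T=8
G+C = 13, so %GC = 13/35 × 100 = 37.143%
Salt term: 16.6 × (-0.474) = -7.868
GC term: 0.41 × 37.143 = 15.229; length term: −600/35 = −17.143
Tm = 81.5 + (-7.868) + 15.229 − 17.143 = 71.718 → 71.7°C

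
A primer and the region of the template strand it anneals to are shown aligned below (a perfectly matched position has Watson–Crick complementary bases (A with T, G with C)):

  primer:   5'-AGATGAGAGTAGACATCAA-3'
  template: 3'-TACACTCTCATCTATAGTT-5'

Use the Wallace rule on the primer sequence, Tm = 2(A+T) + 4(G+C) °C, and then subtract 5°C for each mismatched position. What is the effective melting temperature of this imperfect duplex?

Primer base counts: A=9, T=3, G=5, C=2 → A+T=12, G+C=7
Perfect-match Tm = 2(12) + 4(7) = 24 + 28 = 52°C
Mismatches (positions where the bases are not complementary): 3 (at positions 2, 3, 14)
Effective Tm = 52 − 3×5 = 52 − 15 = 37°C

37°C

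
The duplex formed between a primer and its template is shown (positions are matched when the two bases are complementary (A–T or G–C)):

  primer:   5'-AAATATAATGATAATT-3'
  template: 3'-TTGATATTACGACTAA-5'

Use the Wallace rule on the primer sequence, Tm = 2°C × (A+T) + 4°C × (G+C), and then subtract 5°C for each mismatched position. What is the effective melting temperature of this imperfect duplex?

Primer base counts: A=9, T=6, G=1, C=0 → A+T=15, G+C=1
Perfect-match Tm = 2(15) + 4(1) = 30 + 4 = 34°C
Mismatches (positions where the bases are not complementary): 3 (at positions 3, 11, 13)
Effective Tm = 34 − 3×5 = 34 − 15 = 19°C

19°C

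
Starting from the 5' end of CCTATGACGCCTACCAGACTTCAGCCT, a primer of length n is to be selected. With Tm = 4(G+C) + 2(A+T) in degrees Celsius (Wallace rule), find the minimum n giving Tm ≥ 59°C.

n = 19

First 18 bases: CCTATGACGCCTACCAGA → Tm = 56°C (< 59°C)
First 19 bases: CCTATGACGCCTACCAGAC → Tm = 60°C (≥ 59°C)
Each additional base adds 2°C (A/T) or 4°C (G/C), so Tm is non-decreasing in n; n = 19 is the first length to reach 59°C.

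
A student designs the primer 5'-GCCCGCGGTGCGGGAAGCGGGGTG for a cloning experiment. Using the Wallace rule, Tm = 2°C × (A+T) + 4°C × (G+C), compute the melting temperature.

88°C

G=14, T=2, A=2, C=6
A+T = 4, G+C = 20
Tm = 2×4 + 4×20 = 88°C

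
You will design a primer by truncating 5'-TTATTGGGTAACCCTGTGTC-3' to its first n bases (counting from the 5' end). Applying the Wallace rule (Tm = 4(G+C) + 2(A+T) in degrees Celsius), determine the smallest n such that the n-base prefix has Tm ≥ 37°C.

n = 14

First 13 bases: TTATTGGGTAACC → Tm = 36°C (< 37°C)
First 14 bases: TTATTGGGTAACCC → Tm = 40°C (≥ 37°C)
Each additional base adds 2°C (A/T) or 4°C (G/C), so Tm is non-decreasing in n; n = 14 is the first length to reach 37°C.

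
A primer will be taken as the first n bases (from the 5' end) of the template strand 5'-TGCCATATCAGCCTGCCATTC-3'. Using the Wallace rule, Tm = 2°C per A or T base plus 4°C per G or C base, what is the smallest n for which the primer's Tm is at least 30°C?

n = 11

First 10 bases: TGCCATATCA → Tm = 28°C (< 30°C)
First 11 bases: TGCCATATCAG → Tm = 32°C (≥ 30°C)
Each additional base adds 2°C (A/T) or 4°C (G/C), so Tm is non-decreasing in n; n = 11 is the first length to reach 30°C.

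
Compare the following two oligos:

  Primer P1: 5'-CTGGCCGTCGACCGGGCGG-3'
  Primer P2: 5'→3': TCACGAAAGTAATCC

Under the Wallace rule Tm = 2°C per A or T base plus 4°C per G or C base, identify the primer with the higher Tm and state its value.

Primer P1: A+T=3, G+C=16 → Tm = 2(3)+4(16) = 70°C
Primer P2: A+T=9, G+C=6 → Tm = 2(9)+4(6) = 42°C
70°C vs 42°C → primer P1 is higher.

Primer P1, 70°C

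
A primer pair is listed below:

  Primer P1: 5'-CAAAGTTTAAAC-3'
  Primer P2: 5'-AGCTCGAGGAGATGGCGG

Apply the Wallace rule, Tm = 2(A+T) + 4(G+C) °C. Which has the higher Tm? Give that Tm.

Primer P1: A+T=9, G+C=3 → Tm = 2(9)+4(3) = 30°C
Primer P2: A+T=6, G+C=12 → Tm = 2(6)+4(12) = 60°C
30°C vs 60°C → primer P2 is higher.

Primer P2, 60°C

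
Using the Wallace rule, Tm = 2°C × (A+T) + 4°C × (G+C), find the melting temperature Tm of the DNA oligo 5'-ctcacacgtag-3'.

Counting bases: A=3, C=4, T=2, G=2
AT pairs contribute 5, GC pairs contribute 6.
Tm = 2×5 + 4×6 = 34°C

34°C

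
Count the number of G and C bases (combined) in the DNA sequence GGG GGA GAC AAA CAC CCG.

Counting bases: A=6, T=0, C=5, G=7
G+C = 7 + 5 = 12

12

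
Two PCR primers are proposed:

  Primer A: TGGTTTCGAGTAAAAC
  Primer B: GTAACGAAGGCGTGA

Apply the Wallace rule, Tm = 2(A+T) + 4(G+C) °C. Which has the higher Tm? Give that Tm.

Primer B, 46°C

Primer A: A+T=10, G+C=6 → Tm = 2(10)+4(6) = 44°C
Primer B: A+T=7, G+C=8 → Tm = 2(7)+4(8) = 46°C
44°C vs 46°C → primer B is higher.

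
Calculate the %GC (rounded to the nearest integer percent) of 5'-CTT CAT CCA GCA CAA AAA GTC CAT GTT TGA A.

39%

Counting bases: A=11, G=4, C=8, T=8
G+C = 4 + 8 = 12 out of 31 bases
%GC = 12/31 × 100 = 38.71% ≈ 39%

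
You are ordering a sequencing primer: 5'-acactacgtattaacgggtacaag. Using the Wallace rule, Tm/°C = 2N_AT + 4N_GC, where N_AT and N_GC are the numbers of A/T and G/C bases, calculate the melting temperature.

Counting bases: T=5, G=5, A=9, C=5
AT pairs contribute 14, GC pairs contribute 10.
Tm = 2(14) + 4(10) = 28 + 40 = 68°C

68°C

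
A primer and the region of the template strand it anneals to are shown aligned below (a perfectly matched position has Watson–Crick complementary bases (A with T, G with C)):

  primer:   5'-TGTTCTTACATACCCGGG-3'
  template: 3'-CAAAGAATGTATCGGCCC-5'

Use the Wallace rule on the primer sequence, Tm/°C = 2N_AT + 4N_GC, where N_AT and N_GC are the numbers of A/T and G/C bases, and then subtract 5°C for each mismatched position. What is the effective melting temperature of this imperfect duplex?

Primer base counts: A=3, T=6, G=4, C=5 → A+T=9, G+C=9
Perfect-match Tm = 2(9) + 4(9) = 18 + 36 = 54°C
Mismatches (positions where the bases are not complementary): 3 (at positions 1, 2, 13)
Effective Tm = 54 − 3×5 = 54 − 15 = 39°C

39°C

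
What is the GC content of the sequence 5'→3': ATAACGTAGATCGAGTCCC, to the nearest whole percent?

Counting bases: T=4, A=6, C=5, G=4
G+C = 4 + 5 = 9 out of 19 bases
%GC = 9/19 × 100 = 47.37% ≈ 47%

47%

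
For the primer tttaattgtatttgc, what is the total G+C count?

Base counts: G=2, A=3, T=9, C=1
Total G or C: 2 + 1 = 3

3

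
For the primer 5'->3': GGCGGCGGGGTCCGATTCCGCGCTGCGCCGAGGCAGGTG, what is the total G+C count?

Base counts: C=12, T=5, A=3, G=19
G+C = 19 + 12 = 31

31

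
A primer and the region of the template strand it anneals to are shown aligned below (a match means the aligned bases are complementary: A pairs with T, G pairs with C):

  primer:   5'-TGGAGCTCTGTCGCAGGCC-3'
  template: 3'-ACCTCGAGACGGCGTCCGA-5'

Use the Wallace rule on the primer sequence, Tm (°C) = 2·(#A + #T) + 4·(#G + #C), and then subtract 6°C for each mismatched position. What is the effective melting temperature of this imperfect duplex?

Primer base counts: A=2, T=4, G=7, C=6 → A+T=6, G+C=13
Perfect-match Tm = 2(6) + 4(13) = 12 + 52 = 64°C
Mismatches (positions where the bases are not complementary): 2 (at positions 11, 19)
Effective Tm = 64 − 2×6 = 64 − 12 = 52°C

52°C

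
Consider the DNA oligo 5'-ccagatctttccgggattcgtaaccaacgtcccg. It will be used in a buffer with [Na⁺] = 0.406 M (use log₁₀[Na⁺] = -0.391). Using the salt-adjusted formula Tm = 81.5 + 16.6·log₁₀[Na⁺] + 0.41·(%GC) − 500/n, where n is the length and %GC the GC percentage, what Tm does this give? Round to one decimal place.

Length n = 34. Counting bases: G=7, A=7, T=8, C=12
G+C = 19, so %GC = 19/34 × 100 = 55.882%
Salt term: 16.6 × (-0.391) = -6.491
GC term: 0.41 × 55.882 = 22.912; length term: −500/34 = −14.706
Tm = 81.5 + (-6.491) + 22.912 − 14.706 = 83.215 → 83.2°C

83.2°C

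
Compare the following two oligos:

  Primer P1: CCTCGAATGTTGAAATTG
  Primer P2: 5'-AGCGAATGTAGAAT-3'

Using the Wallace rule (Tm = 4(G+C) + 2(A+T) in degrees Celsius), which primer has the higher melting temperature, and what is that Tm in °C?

Primer P1, 50°C

Primer P1: A+T=11, G+C=7 → Tm = 2(11)+4(7) = 50°C
Primer P2: A+T=9, G+C=5 → Tm = 2(9)+4(5) = 38°C
50°C vs 38°C → primer P1 is higher.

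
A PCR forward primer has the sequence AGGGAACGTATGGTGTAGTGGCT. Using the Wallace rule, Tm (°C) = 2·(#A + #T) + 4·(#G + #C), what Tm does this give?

Counting bases: C=2, G=10, T=6, A=5
A+T = 11, G+C = 12
Tm = 2(11) + 4(12) = 22 + 48 = 70°C

70°C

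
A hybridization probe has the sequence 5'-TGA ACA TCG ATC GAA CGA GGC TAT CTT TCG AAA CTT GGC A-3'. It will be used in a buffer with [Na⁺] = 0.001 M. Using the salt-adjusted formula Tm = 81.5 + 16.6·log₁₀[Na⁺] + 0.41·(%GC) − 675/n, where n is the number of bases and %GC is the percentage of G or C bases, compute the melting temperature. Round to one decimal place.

33.3°C

Length n = 40. Base counts: A=12, G=9, C=9, T=10
G+C = 18, so %GC = 18/40 × 100 = 45%
Salt term: 16.6 × (-3) = -49.8
GC term: 0.41 × 45 = 18.45; length term: −675/40 = −16.875
Tm = 81.5 + (-49.8) + 18.45 − 16.875 = 33.275 → 33.3°C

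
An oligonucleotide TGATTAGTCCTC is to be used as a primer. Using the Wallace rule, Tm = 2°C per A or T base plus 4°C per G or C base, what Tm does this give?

34°C

Base counts: A=2, G=2, C=3, T=5
A+T = 7, G+C = 5
Tm = 2×7 + 4×5 = 34°C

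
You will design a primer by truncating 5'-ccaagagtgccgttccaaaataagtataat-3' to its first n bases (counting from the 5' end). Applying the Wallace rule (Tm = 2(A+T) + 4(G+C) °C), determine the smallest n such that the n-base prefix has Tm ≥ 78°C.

n = 28

First 27 bases: CCAAGAGTGCCGTTCCAAAATAAGTAT → Tm = 76°C (< 78°C)
First 28 bases: CCAAGAGTGCCGTTCCAAAATAAGTATA → Tm = 78°C (≥ 78°C)
Each additional base adds 2°C (A/T) or 4°C (G/C), so Tm is non-decreasing in n; n = 28 is the first length to reach 78°C.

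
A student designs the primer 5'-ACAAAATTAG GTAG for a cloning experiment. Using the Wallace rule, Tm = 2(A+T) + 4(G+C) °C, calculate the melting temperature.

36°C

Base counts: A=7, C=1, G=3, T=3
So N_AT = 10 and N_GC = 4.
Tm = 2(10) + 4(4) = 20 + 16 = 36°C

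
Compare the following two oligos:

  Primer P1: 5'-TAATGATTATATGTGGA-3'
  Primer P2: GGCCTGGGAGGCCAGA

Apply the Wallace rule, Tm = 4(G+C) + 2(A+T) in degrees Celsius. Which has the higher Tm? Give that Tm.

Primer P1: A+T=13, G+C=4 → Tm = 2(13)+4(4) = 42°C
Primer P2: A+T=4, G+C=12 → Tm = 2(4)+4(12) = 56°C
42°C vs 56°C → primer P2 is higher.

Primer P2, 56°C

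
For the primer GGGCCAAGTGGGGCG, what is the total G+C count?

A=2, C=3, G=9, T=1
Total G or C: 9 + 3 = 12

12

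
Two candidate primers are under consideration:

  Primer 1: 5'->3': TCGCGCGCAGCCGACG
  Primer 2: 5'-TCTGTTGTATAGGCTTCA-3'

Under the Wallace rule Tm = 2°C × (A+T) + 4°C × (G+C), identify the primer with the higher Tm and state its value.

Primer 1: A+T=3, G+C=13 → Tm = 2(3)+4(13) = 58°C
Primer 2: A+T=11, G+C=7 → Tm = 2(11)+4(7) = 50°C
58°C vs 50°C → primer 1 is higher.

Primer 1, 58°C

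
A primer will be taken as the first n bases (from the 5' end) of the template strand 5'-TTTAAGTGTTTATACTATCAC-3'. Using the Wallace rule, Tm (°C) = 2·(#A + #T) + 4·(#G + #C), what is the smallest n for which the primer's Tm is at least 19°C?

n = 8

First 7 bases: TTTAAGT → Tm = 16°C (< 19°C)
First 8 bases: TTTAAGTG → Tm = 20°C (≥ 19°C)
Each additional base adds 2°C (A/T) or 4°C (G/C), so Tm is non-decreasing in n; n = 8 is the first length to reach 19°C.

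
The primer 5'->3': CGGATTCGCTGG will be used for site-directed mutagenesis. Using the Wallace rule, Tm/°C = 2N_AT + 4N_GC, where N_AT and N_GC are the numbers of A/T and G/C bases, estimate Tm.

40°C

Counting bases: A=1, T=3, C=3, G=5
AT pairs contribute 4, GC pairs contribute 8.
Tm = 2(4) + 4(8) = 8 + 32 = 40°C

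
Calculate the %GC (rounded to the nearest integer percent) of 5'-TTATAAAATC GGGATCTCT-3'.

Counting bases: G=3, C=3, A=6, T=7
G+C = 3 + 3 = 6 out of 19 bases
%GC = 6/19 × 100 = 31.58% ≈ 32%

32%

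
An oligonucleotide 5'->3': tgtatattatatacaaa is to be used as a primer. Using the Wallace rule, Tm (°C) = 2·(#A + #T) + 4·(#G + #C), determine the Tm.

38°C

Counting bases: A=8, C=1, T=7, G=1
AT pairs contribute 15, GC pairs contribute 2.
Tm = 4·2 + 2·15 = 8 + 30 = 38°C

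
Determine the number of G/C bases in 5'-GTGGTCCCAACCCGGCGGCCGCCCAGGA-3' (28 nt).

22

A=4, T=2, G=10, C=12
Total G or C: 10 + 12 = 22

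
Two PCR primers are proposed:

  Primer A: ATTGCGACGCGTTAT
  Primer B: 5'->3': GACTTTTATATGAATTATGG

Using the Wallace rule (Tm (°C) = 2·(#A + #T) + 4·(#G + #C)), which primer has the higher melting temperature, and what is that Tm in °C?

Primer B, 50°C

Primer A: A+T=8, G+C=7 → Tm = 2(8)+4(7) = 44°C
Primer B: A+T=15, G+C=5 → Tm = 2(15)+4(5) = 50°C
44°C vs 50°C → primer B is higher.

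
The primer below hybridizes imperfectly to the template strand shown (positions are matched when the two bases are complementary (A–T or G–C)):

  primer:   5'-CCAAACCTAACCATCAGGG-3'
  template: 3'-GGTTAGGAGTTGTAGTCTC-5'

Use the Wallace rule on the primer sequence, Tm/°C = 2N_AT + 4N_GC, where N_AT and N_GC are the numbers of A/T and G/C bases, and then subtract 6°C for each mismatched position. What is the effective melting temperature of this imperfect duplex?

34°C

Primer base counts: A=7, T=2, G=3, C=7 → A+T=9, G+C=10
Perfect-match Tm = 2(9) + 4(10) = 18 + 40 = 58°C
Mismatches (positions where the bases are not complementary): 4 (at positions 5, 9, 11, 18)
Effective Tm = 58 − 4×6 = 58 − 24 = 34°C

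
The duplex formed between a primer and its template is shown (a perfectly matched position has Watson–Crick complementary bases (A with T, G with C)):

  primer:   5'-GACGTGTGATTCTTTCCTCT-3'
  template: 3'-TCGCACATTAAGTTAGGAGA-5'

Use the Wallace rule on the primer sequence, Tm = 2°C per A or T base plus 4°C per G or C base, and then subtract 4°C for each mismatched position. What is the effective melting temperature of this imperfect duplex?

Primer base counts: A=2, T=9, G=4, C=5 → A+T=11, G+C=9
Perfect-match Tm = 2(11) + 4(9) = 22 + 36 = 58°C
Mismatches (positions where the bases are not complementary): 5 (at positions 1, 2, 8, 13, 14)
Effective Tm = 58 − 5×4 = 58 − 20 = 38°C

38°C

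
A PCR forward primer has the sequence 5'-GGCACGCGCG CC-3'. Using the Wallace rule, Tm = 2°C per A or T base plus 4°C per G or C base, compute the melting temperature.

A=1, C=6, T=0, G=5
AT pairs contribute 1, GC pairs contribute 11.
Tm = 2×1 + 4×11 = 46°C

46°C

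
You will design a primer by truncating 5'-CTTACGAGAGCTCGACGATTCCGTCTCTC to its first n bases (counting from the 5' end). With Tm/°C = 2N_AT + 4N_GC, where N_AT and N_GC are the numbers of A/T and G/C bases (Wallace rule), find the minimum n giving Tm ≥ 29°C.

First 9 bases: CTTACGAGA → Tm = 26°C (< 29°C)
First 10 bases: CTTACGAGAG → Tm = 30°C (≥ 29°C)
Since every base adds ≥2°C, Tm only increases with n, so the threshold is first crossed at n = 10.

n = 10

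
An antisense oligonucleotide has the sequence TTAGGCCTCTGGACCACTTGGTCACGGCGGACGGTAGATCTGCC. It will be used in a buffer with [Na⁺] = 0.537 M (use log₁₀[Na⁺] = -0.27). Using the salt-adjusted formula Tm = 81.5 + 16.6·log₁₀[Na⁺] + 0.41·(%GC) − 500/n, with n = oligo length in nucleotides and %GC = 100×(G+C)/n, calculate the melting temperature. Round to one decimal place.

90.8°C

Length n = 44. C=13, T=10, A=7, G=14
G+C = 27, so %GC = 27/44 × 100 = 61.364%
Salt term: 16.6 × (-0.27) = -4.482
GC term: 0.41 × 61.364 = 25.159; length term: −500/44 = −11.364
Tm = 81.5 + (-4.482) + 25.159 − 11.364 = 90.813 → 90.8°C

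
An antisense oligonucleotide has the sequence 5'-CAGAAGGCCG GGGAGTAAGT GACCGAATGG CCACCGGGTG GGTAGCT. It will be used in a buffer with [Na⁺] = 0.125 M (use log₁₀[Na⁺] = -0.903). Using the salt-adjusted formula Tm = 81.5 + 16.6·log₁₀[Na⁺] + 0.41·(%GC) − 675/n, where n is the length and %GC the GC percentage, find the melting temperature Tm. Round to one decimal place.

Length n = 47. Scanning the sequence gives C=10, G=20, A=11, T=6.
G+C = 30, so %GC = 30/47 × 100 = 63.83%
Salt term: 16.6 × (-0.903) = -14.99
GC term: 0.41 × 63.83 = 26.17; length term: −675/47 = −14.362
Tm = 81.5 + (-14.99) + 26.17 − 14.362 = 78.318 → 78.3°C

78.3°C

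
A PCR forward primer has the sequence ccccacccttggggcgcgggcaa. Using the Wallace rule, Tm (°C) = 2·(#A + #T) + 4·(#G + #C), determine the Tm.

82°C

T=2, A=3, C=10, G=8
So N_AT = 5 and N_GC = 18.
Tm = 2(5) + 4(18) = 10 + 72 = 82°C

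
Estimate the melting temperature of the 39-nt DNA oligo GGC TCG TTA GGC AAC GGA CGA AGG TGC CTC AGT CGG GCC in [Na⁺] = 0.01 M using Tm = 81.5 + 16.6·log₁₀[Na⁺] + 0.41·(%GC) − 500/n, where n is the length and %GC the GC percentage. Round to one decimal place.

Length n = 39. Base counts: A=7, G=15, T=6, C=11
G+C = 26, so %GC = 26/39 × 100 = 66.667%
Salt term: 16.6 × (-2) = -33.2
GC term: 0.41 × 66.667 = 27.333; length term: −500/39 = −12.821
Tm = 81.5 + (-33.2) + 27.333 − 12.821 = 62.812 → 62.8°C

62.8°C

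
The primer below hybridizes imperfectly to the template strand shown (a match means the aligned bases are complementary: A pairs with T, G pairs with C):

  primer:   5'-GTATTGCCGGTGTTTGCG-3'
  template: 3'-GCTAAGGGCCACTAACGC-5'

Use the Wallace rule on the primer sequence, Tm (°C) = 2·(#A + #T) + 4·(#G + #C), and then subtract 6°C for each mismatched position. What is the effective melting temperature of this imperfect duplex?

Primer base counts: A=1, T=7, G=7, C=3 → A+T=8, G+C=10
Perfect-match Tm = 2(8) + 4(10) = 16 + 40 = 56°C
Mismatches (positions where the bases are not complementary): 4 (at positions 1, 2, 6, 13)
Effective Tm = 56 − 4×6 = 56 − 24 = 32°C

32°C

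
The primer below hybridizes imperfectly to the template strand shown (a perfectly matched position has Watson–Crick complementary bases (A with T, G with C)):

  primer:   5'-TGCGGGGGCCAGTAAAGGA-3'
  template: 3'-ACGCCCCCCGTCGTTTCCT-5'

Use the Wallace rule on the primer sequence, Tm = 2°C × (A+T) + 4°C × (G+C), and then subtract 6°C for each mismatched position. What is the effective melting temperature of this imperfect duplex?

50°C

Primer base counts: A=5, T=2, G=9, C=3 → A+T=7, G+C=12
Perfect-match Tm = 2(7) + 4(12) = 14 + 48 = 62°C
Mismatches (positions where the bases are not complementary): 2 (at positions 9, 13)
Effective Tm = 62 − 2×6 = 62 − 12 = 50°C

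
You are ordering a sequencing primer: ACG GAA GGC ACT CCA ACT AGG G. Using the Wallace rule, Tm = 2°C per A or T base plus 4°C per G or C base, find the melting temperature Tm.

Scanning the sequence gives T=2, C=6, G=7, A=7.
A+T = 9, G+C = 13
Tm = 2(9) + 4(13) = 18 + 52 = 70°C

70°C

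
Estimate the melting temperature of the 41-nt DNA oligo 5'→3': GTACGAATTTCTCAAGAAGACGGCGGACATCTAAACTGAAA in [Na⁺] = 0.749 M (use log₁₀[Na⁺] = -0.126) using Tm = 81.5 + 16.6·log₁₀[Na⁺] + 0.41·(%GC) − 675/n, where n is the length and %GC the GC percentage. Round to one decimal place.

79.9°C

Length n = 41. Scanning the sequence gives G=9, T=8, C=8, A=16.
G+C = 17, so %GC = 17/41 × 100 = 41.463%
Salt term: 16.6 × (-0.126) = -2.092
GC term: 0.41 × 41.463 = 17; length term: −675/41 = −16.463
Tm = 81.5 + (-2.092) + 17 − 16.463 = 79.945 → 79.9°C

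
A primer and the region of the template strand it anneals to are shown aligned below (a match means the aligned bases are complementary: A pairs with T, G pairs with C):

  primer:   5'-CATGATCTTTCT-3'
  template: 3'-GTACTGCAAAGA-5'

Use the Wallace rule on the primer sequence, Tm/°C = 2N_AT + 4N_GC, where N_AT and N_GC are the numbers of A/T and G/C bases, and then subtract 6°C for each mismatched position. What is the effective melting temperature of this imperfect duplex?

Primer base counts: A=2, T=6, G=1, C=3 → A+T=8, G+C=4
Perfect-match Tm = 2(8) + 4(4) = 16 + 16 = 32°C
Mismatches (positions where the bases are not complementary): 2 (at positions 6, 7)
Effective Tm = 32 − 2×6 = 32 − 12 = 20°C

20°C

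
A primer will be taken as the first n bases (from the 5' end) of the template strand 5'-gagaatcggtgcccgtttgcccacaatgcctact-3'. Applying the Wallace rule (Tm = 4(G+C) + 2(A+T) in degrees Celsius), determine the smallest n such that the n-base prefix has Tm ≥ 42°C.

First 12 bases: GAGAATCGGTGC → Tm = 38°C (< 42°C)
First 13 bases: GAGAATCGGTGCC → Tm = 42°C (≥ 42°C)
Since every base adds ≥2°C, Tm only increases with n, so the threshold is first crossed at n = 13.

n = 13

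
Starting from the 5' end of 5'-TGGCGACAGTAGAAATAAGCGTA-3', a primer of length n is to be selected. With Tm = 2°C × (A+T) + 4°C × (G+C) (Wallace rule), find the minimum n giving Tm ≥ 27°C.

n = 9

First 8 bases: TGGCGACA → Tm = 26°C (< 27°C)
First 9 bases: TGGCGACAG → Tm = 30°C (≥ 27°C)
Each additional base adds 2°C (A/T) or 4°C (G/C), so Tm is non-decreasing in n; n = 9 is the first length to reach 27°C.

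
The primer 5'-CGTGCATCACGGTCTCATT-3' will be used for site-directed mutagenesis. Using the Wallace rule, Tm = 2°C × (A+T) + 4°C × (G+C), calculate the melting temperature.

58°C

A=3, C=6, G=4, T=6
A+T = 9, G+C = 10
Tm = 2×9 + 4×10 = 58°C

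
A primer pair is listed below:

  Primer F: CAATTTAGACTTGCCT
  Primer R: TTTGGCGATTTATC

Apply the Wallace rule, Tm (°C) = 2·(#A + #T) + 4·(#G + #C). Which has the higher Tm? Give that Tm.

Primer F: A+T=10, G+C=6 → Tm = 2(10)+4(6) = 44°C
Primer R: A+T=9, G+C=5 → Tm = 2(9)+4(5) = 38°C
44°C vs 38°C → primer F is higher.

Primer F, 44°C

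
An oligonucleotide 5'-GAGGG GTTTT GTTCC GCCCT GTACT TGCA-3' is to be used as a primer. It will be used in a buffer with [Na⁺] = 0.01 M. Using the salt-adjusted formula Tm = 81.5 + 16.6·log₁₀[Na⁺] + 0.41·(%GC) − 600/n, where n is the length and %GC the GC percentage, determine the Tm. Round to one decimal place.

50.2°C

Length n = 29. Base counts: A=3, C=7, T=10, G=9
G+C = 16, so %GC = 16/29 × 100 = 55.172%
Salt term: 16.6 × (-2) = -33.2
GC term: 0.41 × 55.172 = 22.621; length term: −600/29 = −20.69
Tm = 81.5 + (-33.2) + 22.621 − 20.69 = 50.231 → 50.2°C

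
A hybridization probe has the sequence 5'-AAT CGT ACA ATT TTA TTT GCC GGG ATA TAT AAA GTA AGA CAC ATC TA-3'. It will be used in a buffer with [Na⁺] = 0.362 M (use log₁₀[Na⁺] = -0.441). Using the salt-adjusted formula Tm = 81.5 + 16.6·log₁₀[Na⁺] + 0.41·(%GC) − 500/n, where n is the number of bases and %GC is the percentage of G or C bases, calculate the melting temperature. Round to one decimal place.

75.8°C

Length n = 47. Counting bases: A=18, G=7, T=15, C=7
G+C = 14, so %GC = 14/47 × 100 = 29.787%
Salt term: 16.6 × (-0.441) = -7.321
GC term: 0.41 × 29.787 = 12.213; length term: −500/47 = −10.638
Tm = 81.5 + (-7.321) + 12.213 − 10.638 = 75.754 → 75.8°C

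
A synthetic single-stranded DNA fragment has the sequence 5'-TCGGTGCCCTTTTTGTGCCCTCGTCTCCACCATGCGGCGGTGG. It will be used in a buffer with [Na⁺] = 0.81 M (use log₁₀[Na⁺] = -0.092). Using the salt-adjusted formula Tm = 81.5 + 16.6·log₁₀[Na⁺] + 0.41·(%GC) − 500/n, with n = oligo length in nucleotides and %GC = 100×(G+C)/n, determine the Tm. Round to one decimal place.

Length n = 43. Base counts: G=13, A=2, C=15, T=13
G+C = 28, so %GC = 28/43 × 100 = 65.116%
Salt term: 16.6 × (-0.092) = -1.527
GC term: 0.41 × 65.116 = 26.698; length term: −500/43 = −11.628
Tm = 81.5 + (-1.527) + 26.698 − 11.628 = 95.043 → 95.0°C

95.0°C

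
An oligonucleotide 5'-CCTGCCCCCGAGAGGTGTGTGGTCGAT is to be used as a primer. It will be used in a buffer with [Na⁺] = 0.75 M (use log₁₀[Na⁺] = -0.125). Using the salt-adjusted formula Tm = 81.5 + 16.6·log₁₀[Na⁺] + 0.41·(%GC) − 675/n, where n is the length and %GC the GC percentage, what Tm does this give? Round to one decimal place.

81.8°C

Length n = 27. A=3, C=8, G=10, T=6
G+C = 18, so %GC = 18/27 × 100 = 66.667%
Salt term: 16.6 × (-0.125) = -2.075
GC term: 0.41 × 66.667 = 27.333; length term: −675/27 = −25
Tm = 81.5 + (-2.075) + 27.333 − 25 = 81.758 → 81.8°C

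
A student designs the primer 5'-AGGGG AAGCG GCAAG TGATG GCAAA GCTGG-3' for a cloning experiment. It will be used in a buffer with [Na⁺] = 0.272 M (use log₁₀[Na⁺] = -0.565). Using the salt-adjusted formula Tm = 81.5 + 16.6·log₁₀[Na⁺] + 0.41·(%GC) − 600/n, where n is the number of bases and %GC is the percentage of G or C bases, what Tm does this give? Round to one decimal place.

76.7°C

Length n = 30. Counting bases: T=3, A=9, C=4, G=14
G+C = 18, so %GC = 18/30 × 100 = 60%
Salt term: 16.6 × (-0.565) = -9.379
GC term: 0.41 × 60 = 24.6; length term: −600/30 = −20
Tm = 81.5 + (-9.379) + 24.6 − 20 = 76.721 → 76.7°C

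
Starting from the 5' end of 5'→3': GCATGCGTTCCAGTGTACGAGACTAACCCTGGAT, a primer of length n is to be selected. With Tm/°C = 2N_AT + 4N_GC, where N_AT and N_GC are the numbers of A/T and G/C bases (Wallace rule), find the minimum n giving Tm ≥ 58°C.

n = 19

First 18 bases: GCATGCGTTCCAGTGTAC → Tm = 56°C (< 58°C)
First 19 bases: GCATGCGTTCCAGTGTACG → Tm = 60°C (≥ 58°C)
Each additional base adds 2°C (A/T) or 4°C (G/C), so Tm is non-decreasing in n; n = 19 is the first length to reach 58°C.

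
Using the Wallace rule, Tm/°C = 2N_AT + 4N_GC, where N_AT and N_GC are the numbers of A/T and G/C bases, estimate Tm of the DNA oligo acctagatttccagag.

Base counts: C=4, T=4, A=5, G=3
AT pairs contribute 9, GC pairs contribute 7.
Tm = 2(9) + 4(7) = 18 + 28 = 46°C

46°C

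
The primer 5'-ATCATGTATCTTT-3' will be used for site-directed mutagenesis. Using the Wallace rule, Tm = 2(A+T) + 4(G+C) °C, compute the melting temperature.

Counting bases: G=1, C=2, T=7, A=3
AT pairs contribute 10, GC pairs contribute 3.
Tm = 2(10) + 4(3) = 20 + 12 = 32°C

32°C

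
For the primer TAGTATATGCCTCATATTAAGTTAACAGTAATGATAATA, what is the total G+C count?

C=4, G=5, T=14, A=16
G+C = 5 + 4 = 9

9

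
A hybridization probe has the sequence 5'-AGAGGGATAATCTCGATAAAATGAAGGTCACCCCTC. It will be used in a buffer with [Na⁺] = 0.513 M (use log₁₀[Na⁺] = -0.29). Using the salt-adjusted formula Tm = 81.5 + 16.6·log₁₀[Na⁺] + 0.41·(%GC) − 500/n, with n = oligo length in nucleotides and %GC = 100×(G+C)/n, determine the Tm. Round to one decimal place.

Length n = 36. Base counts: A=13, C=8, G=8, T=7
G+C = 16, so %GC = 16/36 × 100 = 44.444%
Salt term: 16.6 × (-0.29) = -4.814
GC term: 0.41 × 44.444 = 18.222; length term: −500/36 = −13.889
Tm = 81.5 + (-4.814) + 18.222 − 13.889 = 81.019 → 81.0°C

81.0°C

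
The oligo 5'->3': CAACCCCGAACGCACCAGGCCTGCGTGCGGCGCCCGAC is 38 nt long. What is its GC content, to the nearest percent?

76%

G=11, A=7, T=2, C=18
G+C = 11 + 18 = 29 out of 38 bases
%GC = 29/38 × 100 = 76.32% ≈ 76%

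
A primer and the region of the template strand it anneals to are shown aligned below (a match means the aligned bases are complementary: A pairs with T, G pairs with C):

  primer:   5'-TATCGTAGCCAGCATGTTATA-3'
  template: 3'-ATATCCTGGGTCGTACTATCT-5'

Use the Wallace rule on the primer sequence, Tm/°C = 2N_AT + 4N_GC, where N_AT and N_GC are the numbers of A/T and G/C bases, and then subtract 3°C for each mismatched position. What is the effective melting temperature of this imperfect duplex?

43°C

Primer base counts: A=6, T=7, G=4, C=4 → A+T=13, G+C=8
Perfect-match Tm = 2(13) + 4(8) = 26 + 32 = 58°C
Mismatches (positions where the bases are not complementary): 5 (at positions 4, 6, 8, 17, 20)
Effective Tm = 58 − 5×3 = 58 − 15 = 43°C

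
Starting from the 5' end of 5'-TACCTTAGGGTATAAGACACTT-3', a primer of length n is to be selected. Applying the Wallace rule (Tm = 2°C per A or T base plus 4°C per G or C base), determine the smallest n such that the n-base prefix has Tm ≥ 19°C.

First 7 bases: TACCTTA → Tm = 18°C (< 19°C)
First 8 bases: TACCTTAG → Tm = 22°C (≥ 19°C)
Each additional base adds 2°C (A/T) or 4°C (G/C), so Tm is non-decreasing in n; n = 8 is the first length to reach 19°C.

n = 8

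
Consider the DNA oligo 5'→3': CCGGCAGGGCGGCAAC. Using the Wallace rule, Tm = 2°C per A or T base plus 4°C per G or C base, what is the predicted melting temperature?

Counting bases: C=6, G=7, T=0, A=3
A+T = 3, G+C = 13
Tm = 2×3 + 4×13 = 58°C

58°C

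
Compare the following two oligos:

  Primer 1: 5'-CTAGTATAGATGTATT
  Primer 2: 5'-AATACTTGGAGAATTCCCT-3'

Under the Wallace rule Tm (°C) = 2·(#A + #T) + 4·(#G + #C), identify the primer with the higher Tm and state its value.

Primer 2, 52°C

Primer 1: A+T=12, G+C=4 → Tm = 2(12)+4(4) = 40°C
Primer 2: A+T=12, G+C=7 → Tm = 2(12)+4(7) = 52°C
40°C vs 52°C → primer 2 is higher.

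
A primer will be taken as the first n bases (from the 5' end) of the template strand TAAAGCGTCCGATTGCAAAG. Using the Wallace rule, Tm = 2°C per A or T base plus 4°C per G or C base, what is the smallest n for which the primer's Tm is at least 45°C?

First 15 bases: TAAAGCGTCCGATTG → Tm = 44°C (< 45°C)
First 16 bases: TAAAGCGTCCGATTGC → Tm = 48°C (≥ 45°C)
Since every base adds ≥2°C, Tm only increases with n, so the threshold is first crossed at n = 16.

n = 16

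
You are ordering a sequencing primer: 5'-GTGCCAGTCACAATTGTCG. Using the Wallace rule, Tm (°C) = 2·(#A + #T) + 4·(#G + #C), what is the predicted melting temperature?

A=4, C=5, T=5, G=5
A+T = 9, G+C = 10
Tm = 2(9) + 4(10) = 18 + 40 = 58°C

58°C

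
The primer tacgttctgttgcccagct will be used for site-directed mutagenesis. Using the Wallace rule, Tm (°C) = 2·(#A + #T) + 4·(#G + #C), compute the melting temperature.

58°C

Base counts: C=6, T=7, G=4, A=2
So N_AT = 9 and N_GC = 10.
Tm = 2(9) + 4(10) = 18 + 40 = 58°C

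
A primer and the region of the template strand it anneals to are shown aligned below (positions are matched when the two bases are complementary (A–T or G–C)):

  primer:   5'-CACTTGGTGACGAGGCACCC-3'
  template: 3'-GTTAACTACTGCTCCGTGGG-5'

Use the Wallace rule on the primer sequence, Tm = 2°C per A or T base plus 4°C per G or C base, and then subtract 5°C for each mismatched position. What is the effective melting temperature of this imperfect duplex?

Primer base counts: A=4, T=3, G=6, C=7 → A+T=7, G+C=13
Perfect-match Tm = 2(7) + 4(13) = 14 + 52 = 66°C
Mismatches (positions where the bases are not complementary): 2 (at positions 3, 7)
Effective Tm = 66 − 2×5 = 66 − 10 = 56°C

56°C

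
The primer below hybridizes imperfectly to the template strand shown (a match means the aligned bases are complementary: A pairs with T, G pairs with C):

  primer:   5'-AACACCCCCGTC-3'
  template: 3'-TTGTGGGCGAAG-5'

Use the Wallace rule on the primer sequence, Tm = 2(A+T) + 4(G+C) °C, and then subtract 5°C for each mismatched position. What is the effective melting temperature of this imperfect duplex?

30°C

Primer base counts: A=3, T=1, G=1, C=7 → A+T=4, G+C=8
Perfect-match Tm = 2(4) + 4(8) = 8 + 32 = 40°C
Mismatches (positions where the bases are not complementary): 2 (at positions 8, 10)
Effective Tm = 40 − 2×5 = 40 − 10 = 30°C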